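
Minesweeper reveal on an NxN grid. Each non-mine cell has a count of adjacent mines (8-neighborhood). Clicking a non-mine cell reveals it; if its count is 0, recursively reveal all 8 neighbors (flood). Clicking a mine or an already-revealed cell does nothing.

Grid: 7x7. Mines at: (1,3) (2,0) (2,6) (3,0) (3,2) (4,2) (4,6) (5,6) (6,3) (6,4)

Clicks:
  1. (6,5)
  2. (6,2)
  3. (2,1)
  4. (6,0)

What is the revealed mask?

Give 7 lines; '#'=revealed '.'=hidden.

Click 1 (6,5) count=2: revealed 1 new [(6,5)] -> total=1
Click 2 (6,2) count=1: revealed 1 new [(6,2)] -> total=2
Click 3 (2,1) count=3: revealed 1 new [(2,1)] -> total=3
Click 4 (6,0) count=0: revealed 7 new [(4,0) (4,1) (5,0) (5,1) (5,2) (6,0) (6,1)] -> total=10

Answer: .......
.......
.#.....
.......
##.....
###....
###..#.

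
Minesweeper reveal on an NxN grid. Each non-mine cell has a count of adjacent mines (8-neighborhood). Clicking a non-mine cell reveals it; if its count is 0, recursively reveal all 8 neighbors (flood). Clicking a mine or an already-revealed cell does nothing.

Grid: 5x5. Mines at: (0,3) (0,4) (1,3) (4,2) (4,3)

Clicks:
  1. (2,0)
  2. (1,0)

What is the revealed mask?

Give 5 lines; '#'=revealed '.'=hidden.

Click 1 (2,0) count=0: revealed 14 new [(0,0) (0,1) (0,2) (1,0) (1,1) (1,2) (2,0) (2,1) (2,2) (3,0) (3,1) (3,2) (4,0) (4,1)] -> total=14
Click 2 (1,0) count=0: revealed 0 new [(none)] -> total=14

Answer: ###..
###..
###..
###..
##...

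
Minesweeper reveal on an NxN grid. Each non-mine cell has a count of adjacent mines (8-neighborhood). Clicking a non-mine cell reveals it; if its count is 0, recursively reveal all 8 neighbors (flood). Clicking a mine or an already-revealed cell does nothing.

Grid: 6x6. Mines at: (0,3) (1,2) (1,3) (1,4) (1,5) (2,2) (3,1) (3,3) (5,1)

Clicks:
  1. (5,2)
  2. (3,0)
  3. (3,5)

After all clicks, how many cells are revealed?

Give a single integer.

Click 1 (5,2) count=1: revealed 1 new [(5,2)] -> total=1
Click 2 (3,0) count=1: revealed 1 new [(3,0)] -> total=2
Click 3 (3,5) count=0: revealed 11 new [(2,4) (2,5) (3,4) (3,5) (4,2) (4,3) (4,4) (4,5) (5,3) (5,4) (5,5)] -> total=13

Answer: 13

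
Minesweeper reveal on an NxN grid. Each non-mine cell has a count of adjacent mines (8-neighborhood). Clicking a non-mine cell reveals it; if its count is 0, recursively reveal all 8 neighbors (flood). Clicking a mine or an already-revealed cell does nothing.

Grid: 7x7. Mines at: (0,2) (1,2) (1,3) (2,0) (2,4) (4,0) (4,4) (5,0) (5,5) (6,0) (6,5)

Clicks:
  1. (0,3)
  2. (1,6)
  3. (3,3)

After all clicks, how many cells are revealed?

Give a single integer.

Click 1 (0,3) count=3: revealed 1 new [(0,3)] -> total=1
Click 2 (1,6) count=0: revealed 12 new [(0,4) (0,5) (0,6) (1,4) (1,5) (1,6) (2,5) (2,6) (3,5) (3,6) (4,5) (4,6)] -> total=13
Click 3 (3,3) count=2: revealed 1 new [(3,3)] -> total=14

Answer: 14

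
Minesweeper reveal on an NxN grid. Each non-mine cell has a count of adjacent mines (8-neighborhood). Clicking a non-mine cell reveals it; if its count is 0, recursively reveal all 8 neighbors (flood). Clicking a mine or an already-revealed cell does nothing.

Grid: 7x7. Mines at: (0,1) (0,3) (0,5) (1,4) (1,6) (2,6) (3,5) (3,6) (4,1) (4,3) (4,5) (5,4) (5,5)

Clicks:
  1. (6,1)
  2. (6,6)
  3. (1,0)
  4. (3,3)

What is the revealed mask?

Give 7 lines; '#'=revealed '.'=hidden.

Click 1 (6,1) count=0: revealed 8 new [(5,0) (5,1) (5,2) (5,3) (6,0) (6,1) (6,2) (6,3)] -> total=8
Click 2 (6,6) count=1: revealed 1 new [(6,6)] -> total=9
Click 3 (1,0) count=1: revealed 1 new [(1,0)] -> total=10
Click 4 (3,3) count=1: revealed 1 new [(3,3)] -> total=11

Answer: .......
#......
.......
...#...
.......
####...
####..#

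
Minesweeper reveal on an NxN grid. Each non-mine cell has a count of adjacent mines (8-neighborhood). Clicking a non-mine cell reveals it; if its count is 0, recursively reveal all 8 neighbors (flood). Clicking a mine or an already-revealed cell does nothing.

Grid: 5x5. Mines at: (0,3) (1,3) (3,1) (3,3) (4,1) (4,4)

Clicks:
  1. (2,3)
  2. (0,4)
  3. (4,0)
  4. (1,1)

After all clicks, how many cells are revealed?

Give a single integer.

Click 1 (2,3) count=2: revealed 1 new [(2,3)] -> total=1
Click 2 (0,4) count=2: revealed 1 new [(0,4)] -> total=2
Click 3 (4,0) count=2: revealed 1 new [(4,0)] -> total=3
Click 4 (1,1) count=0: revealed 9 new [(0,0) (0,1) (0,2) (1,0) (1,1) (1,2) (2,0) (2,1) (2,2)] -> total=12

Answer: 12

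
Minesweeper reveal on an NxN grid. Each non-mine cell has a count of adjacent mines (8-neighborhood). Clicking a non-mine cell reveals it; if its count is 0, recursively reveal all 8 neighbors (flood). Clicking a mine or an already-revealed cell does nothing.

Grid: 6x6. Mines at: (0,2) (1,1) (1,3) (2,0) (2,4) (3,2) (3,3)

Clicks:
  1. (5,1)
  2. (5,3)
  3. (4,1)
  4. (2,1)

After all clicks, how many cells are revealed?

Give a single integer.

Answer: 17

Derivation:
Click 1 (5,1) count=0: revealed 16 new [(3,0) (3,1) (3,4) (3,5) (4,0) (4,1) (4,2) (4,3) (4,4) (4,5) (5,0) (5,1) (5,2) (5,3) (5,4) (5,5)] -> total=16
Click 2 (5,3) count=0: revealed 0 new [(none)] -> total=16
Click 3 (4,1) count=1: revealed 0 new [(none)] -> total=16
Click 4 (2,1) count=3: revealed 1 new [(2,1)] -> total=17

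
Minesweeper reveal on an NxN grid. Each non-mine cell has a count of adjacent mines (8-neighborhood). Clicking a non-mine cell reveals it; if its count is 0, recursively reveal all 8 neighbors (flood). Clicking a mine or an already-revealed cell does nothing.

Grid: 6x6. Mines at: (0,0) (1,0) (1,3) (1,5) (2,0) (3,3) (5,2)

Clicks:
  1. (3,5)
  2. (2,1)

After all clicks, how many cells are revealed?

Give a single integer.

Click 1 (3,5) count=0: revealed 10 new [(2,4) (2,5) (3,4) (3,5) (4,3) (4,4) (4,5) (5,3) (5,4) (5,5)] -> total=10
Click 2 (2,1) count=2: revealed 1 new [(2,1)] -> total=11

Answer: 11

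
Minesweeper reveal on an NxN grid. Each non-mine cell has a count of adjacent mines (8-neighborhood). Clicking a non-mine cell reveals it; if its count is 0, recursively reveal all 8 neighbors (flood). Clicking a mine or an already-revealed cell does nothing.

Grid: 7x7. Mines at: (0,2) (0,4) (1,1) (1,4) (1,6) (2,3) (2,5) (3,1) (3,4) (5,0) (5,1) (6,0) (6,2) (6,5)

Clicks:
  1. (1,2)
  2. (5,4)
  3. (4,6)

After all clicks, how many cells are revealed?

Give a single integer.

Click 1 (1,2) count=3: revealed 1 new [(1,2)] -> total=1
Click 2 (5,4) count=1: revealed 1 new [(5,4)] -> total=2
Click 3 (4,6) count=0: revealed 6 new [(3,5) (3,6) (4,5) (4,6) (5,5) (5,6)] -> total=8

Answer: 8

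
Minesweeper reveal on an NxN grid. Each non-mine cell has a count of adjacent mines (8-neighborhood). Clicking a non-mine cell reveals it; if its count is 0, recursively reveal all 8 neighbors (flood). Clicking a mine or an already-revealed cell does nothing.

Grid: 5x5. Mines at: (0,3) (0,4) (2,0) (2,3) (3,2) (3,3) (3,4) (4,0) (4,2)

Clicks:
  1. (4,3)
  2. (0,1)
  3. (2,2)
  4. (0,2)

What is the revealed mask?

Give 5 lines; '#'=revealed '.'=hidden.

Click 1 (4,3) count=4: revealed 1 new [(4,3)] -> total=1
Click 2 (0,1) count=0: revealed 6 new [(0,0) (0,1) (0,2) (1,0) (1,1) (1,2)] -> total=7
Click 3 (2,2) count=3: revealed 1 new [(2,2)] -> total=8
Click 4 (0,2) count=1: revealed 0 new [(none)] -> total=8

Answer: ###..
###..
..#..
.....
...#.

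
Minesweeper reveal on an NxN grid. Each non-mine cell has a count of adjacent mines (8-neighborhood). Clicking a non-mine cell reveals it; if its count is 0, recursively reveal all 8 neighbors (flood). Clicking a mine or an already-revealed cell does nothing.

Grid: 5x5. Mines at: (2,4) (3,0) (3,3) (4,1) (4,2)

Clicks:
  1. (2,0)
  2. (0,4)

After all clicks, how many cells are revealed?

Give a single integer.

Answer: 14

Derivation:
Click 1 (2,0) count=1: revealed 1 new [(2,0)] -> total=1
Click 2 (0,4) count=0: revealed 13 new [(0,0) (0,1) (0,2) (0,3) (0,4) (1,0) (1,1) (1,2) (1,3) (1,4) (2,1) (2,2) (2,3)] -> total=14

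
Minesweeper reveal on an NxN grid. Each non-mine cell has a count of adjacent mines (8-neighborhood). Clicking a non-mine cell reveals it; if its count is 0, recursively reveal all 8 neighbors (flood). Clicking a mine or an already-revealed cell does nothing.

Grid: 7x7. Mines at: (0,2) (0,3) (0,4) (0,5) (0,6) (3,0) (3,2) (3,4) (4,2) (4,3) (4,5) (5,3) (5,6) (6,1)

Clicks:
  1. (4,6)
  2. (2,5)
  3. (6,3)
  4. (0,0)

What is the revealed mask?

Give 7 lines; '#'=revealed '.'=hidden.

Click 1 (4,6) count=2: revealed 1 new [(4,6)] -> total=1
Click 2 (2,5) count=1: revealed 1 new [(2,5)] -> total=2
Click 3 (6,3) count=1: revealed 1 new [(6,3)] -> total=3
Click 4 (0,0) count=0: revealed 6 new [(0,0) (0,1) (1,0) (1,1) (2,0) (2,1)] -> total=9

Answer: ##.....
##.....
##...#.
.......
......#
.......
...#...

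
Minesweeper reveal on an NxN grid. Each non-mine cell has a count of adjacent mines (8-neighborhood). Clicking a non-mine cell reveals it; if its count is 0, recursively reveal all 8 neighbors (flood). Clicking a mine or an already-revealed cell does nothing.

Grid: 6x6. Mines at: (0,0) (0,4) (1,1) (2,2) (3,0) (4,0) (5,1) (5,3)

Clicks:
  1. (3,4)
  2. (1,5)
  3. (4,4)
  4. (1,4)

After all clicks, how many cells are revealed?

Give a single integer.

Click 1 (3,4) count=0: revealed 14 new [(1,3) (1,4) (1,5) (2,3) (2,4) (2,5) (3,3) (3,4) (3,5) (4,3) (4,4) (4,5) (5,4) (5,5)] -> total=14
Click 2 (1,5) count=1: revealed 0 new [(none)] -> total=14
Click 3 (4,4) count=1: revealed 0 new [(none)] -> total=14
Click 4 (1,4) count=1: revealed 0 new [(none)] -> total=14

Answer: 14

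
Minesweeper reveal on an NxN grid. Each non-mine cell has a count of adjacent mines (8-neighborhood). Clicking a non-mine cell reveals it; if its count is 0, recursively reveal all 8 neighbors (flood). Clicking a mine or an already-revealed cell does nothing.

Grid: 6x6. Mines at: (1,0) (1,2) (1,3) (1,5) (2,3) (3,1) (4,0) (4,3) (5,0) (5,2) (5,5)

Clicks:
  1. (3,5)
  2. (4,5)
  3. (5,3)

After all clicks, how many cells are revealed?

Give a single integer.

Click 1 (3,5) count=0: revealed 6 new [(2,4) (2,5) (3,4) (3,5) (4,4) (4,5)] -> total=6
Click 2 (4,5) count=1: revealed 0 new [(none)] -> total=6
Click 3 (5,3) count=2: revealed 1 new [(5,3)] -> total=7

Answer: 7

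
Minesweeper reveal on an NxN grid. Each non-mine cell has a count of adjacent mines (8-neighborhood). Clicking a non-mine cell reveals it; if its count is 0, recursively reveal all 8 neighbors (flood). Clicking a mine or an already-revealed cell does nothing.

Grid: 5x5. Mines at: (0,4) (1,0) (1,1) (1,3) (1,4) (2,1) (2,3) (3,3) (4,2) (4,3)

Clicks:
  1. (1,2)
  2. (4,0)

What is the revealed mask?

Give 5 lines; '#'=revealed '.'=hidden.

Click 1 (1,2) count=4: revealed 1 new [(1,2)] -> total=1
Click 2 (4,0) count=0: revealed 4 new [(3,0) (3,1) (4,0) (4,1)] -> total=5

Answer: .....
..#..
.....
##...
##...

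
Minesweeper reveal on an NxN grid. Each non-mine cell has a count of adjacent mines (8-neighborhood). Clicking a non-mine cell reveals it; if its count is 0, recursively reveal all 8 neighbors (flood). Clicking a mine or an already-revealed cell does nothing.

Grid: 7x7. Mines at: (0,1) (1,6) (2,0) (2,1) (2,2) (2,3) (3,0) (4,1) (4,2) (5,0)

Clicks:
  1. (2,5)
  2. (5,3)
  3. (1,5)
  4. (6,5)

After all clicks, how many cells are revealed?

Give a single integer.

Answer: 24

Derivation:
Click 1 (2,5) count=1: revealed 1 new [(2,5)] -> total=1
Click 2 (5,3) count=1: revealed 1 new [(5,3)] -> total=2
Click 3 (1,5) count=1: revealed 1 new [(1,5)] -> total=3
Click 4 (6,5) count=0: revealed 21 new [(2,4) (2,6) (3,3) (3,4) (3,5) (3,6) (4,3) (4,4) (4,5) (4,6) (5,1) (5,2) (5,4) (5,5) (5,6) (6,1) (6,2) (6,3) (6,4) (6,5) (6,6)] -> total=24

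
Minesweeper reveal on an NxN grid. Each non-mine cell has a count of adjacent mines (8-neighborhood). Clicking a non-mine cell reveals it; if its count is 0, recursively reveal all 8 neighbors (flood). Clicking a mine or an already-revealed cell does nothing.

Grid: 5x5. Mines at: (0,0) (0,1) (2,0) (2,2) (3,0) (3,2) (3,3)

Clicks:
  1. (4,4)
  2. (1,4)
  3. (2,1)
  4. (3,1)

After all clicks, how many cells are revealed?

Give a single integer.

Answer: 11

Derivation:
Click 1 (4,4) count=1: revealed 1 new [(4,4)] -> total=1
Click 2 (1,4) count=0: revealed 8 new [(0,2) (0,3) (0,4) (1,2) (1,3) (1,4) (2,3) (2,4)] -> total=9
Click 3 (2,1) count=4: revealed 1 new [(2,1)] -> total=10
Click 4 (3,1) count=4: revealed 1 new [(3,1)] -> total=11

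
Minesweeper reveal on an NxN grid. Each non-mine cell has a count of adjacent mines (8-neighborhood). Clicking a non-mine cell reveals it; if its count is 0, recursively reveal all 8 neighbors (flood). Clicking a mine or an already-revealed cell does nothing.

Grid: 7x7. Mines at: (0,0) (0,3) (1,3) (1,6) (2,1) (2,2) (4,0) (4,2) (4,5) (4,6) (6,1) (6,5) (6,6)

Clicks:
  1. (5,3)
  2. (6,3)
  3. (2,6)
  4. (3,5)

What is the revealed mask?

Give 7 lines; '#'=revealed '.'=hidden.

Click 1 (5,3) count=1: revealed 1 new [(5,3)] -> total=1
Click 2 (6,3) count=0: revealed 5 new [(5,2) (5,4) (6,2) (6,3) (6,4)] -> total=6
Click 3 (2,6) count=1: revealed 1 new [(2,6)] -> total=7
Click 4 (3,5) count=2: revealed 1 new [(3,5)] -> total=8

Answer: .......
.......
......#
.....#.
.......
..###..
..###..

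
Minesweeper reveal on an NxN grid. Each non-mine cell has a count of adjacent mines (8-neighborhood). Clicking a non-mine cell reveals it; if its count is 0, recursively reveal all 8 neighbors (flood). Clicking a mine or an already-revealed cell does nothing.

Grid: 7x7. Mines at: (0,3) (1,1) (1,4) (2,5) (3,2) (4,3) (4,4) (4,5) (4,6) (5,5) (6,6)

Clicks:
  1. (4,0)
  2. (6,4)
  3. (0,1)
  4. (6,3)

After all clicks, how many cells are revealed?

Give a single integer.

Answer: 18

Derivation:
Click 1 (4,0) count=0: revealed 17 new [(2,0) (2,1) (3,0) (3,1) (4,0) (4,1) (4,2) (5,0) (5,1) (5,2) (5,3) (5,4) (6,0) (6,1) (6,2) (6,3) (6,4)] -> total=17
Click 2 (6,4) count=1: revealed 0 new [(none)] -> total=17
Click 3 (0,1) count=1: revealed 1 new [(0,1)] -> total=18
Click 4 (6,3) count=0: revealed 0 new [(none)] -> total=18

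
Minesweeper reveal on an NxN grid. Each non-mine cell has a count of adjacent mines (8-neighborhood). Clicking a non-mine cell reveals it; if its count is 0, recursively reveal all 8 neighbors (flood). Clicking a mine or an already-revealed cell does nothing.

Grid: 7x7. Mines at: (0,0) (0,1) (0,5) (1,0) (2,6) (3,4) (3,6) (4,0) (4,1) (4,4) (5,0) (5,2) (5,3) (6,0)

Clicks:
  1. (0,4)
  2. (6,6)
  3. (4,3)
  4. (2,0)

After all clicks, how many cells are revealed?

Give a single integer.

Click 1 (0,4) count=1: revealed 1 new [(0,4)] -> total=1
Click 2 (6,6) count=0: revealed 8 new [(4,5) (4,6) (5,4) (5,5) (5,6) (6,4) (6,5) (6,6)] -> total=9
Click 3 (4,3) count=4: revealed 1 new [(4,3)] -> total=10
Click 4 (2,0) count=1: revealed 1 new [(2,0)] -> total=11

Answer: 11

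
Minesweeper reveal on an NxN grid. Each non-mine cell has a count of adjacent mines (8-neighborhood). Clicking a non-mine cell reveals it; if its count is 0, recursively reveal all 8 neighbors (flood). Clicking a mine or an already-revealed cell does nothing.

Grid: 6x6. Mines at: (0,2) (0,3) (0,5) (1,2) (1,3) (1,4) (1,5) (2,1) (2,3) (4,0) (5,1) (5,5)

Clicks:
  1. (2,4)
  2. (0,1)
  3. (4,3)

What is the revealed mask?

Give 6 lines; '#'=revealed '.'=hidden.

Click 1 (2,4) count=4: revealed 1 new [(2,4)] -> total=1
Click 2 (0,1) count=2: revealed 1 new [(0,1)] -> total=2
Click 3 (4,3) count=0: revealed 9 new [(3,2) (3,3) (3,4) (4,2) (4,3) (4,4) (5,2) (5,3) (5,4)] -> total=11

Answer: .#....
......
....#.
..###.
..###.
..###.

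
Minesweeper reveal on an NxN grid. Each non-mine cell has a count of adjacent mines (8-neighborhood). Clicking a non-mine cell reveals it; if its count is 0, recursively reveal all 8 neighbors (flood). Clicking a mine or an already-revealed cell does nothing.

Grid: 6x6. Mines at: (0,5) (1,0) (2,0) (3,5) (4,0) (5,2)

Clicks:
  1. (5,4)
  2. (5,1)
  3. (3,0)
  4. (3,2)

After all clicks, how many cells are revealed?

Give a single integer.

Click 1 (5,4) count=0: revealed 6 new [(4,3) (4,4) (4,5) (5,3) (5,4) (5,5)] -> total=6
Click 2 (5,1) count=2: revealed 1 new [(5,1)] -> total=7
Click 3 (3,0) count=2: revealed 1 new [(3,0)] -> total=8
Click 4 (3,2) count=0: revealed 18 new [(0,1) (0,2) (0,3) (0,4) (1,1) (1,2) (1,3) (1,4) (2,1) (2,2) (2,3) (2,4) (3,1) (3,2) (3,3) (3,4) (4,1) (4,2)] -> total=26

Answer: 26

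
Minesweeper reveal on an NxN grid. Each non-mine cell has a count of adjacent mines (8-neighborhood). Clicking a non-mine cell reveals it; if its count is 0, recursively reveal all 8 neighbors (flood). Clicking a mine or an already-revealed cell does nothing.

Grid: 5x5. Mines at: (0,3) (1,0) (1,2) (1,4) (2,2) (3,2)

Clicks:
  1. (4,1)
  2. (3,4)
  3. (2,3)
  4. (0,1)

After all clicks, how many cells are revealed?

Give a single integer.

Click 1 (4,1) count=1: revealed 1 new [(4,1)] -> total=1
Click 2 (3,4) count=0: revealed 6 new [(2,3) (2,4) (3,3) (3,4) (4,3) (4,4)] -> total=7
Click 3 (2,3) count=4: revealed 0 new [(none)] -> total=7
Click 4 (0,1) count=2: revealed 1 new [(0,1)] -> total=8

Answer: 8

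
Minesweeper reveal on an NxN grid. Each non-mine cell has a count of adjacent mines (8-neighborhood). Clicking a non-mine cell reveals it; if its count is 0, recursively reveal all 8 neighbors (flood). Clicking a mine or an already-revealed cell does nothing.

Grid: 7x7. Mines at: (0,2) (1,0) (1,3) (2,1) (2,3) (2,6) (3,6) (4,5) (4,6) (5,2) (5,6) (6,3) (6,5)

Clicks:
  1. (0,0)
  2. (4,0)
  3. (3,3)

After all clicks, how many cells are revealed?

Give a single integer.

Answer: 10

Derivation:
Click 1 (0,0) count=1: revealed 1 new [(0,0)] -> total=1
Click 2 (4,0) count=0: revealed 8 new [(3,0) (3,1) (4,0) (4,1) (5,0) (5,1) (6,0) (6,1)] -> total=9
Click 3 (3,3) count=1: revealed 1 new [(3,3)] -> total=10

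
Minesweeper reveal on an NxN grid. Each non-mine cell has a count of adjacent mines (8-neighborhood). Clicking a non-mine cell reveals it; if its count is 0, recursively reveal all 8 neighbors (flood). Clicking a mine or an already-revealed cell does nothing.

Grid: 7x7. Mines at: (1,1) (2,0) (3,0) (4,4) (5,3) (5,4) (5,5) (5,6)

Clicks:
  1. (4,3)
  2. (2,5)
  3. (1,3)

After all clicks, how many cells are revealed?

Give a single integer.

Click 1 (4,3) count=3: revealed 1 new [(4,3)] -> total=1
Click 2 (2,5) count=0: revealed 26 new [(0,2) (0,3) (0,4) (0,5) (0,6) (1,2) (1,3) (1,4) (1,5) (1,6) (2,1) (2,2) (2,3) (2,4) (2,5) (2,6) (3,1) (3,2) (3,3) (3,4) (3,5) (3,6) (4,1) (4,2) (4,5) (4,6)] -> total=27
Click 3 (1,3) count=0: revealed 0 new [(none)] -> total=27

Answer: 27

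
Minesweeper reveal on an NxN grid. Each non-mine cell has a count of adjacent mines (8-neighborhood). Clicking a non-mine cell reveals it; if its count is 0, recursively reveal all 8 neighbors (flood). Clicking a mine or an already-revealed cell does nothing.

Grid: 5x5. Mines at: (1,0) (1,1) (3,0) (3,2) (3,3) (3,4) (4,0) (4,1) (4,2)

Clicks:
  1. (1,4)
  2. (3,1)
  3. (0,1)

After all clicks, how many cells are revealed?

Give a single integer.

Answer: 11

Derivation:
Click 1 (1,4) count=0: revealed 9 new [(0,2) (0,3) (0,4) (1,2) (1,3) (1,4) (2,2) (2,3) (2,4)] -> total=9
Click 2 (3,1) count=5: revealed 1 new [(3,1)] -> total=10
Click 3 (0,1) count=2: revealed 1 new [(0,1)] -> total=11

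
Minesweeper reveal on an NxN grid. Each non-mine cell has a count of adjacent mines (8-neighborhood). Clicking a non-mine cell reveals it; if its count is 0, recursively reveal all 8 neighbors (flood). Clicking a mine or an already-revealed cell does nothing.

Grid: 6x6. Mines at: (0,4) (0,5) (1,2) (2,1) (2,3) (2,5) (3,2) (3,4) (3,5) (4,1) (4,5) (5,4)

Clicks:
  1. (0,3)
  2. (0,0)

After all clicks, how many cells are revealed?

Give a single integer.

Answer: 5

Derivation:
Click 1 (0,3) count=2: revealed 1 new [(0,3)] -> total=1
Click 2 (0,0) count=0: revealed 4 new [(0,0) (0,1) (1,0) (1,1)] -> total=5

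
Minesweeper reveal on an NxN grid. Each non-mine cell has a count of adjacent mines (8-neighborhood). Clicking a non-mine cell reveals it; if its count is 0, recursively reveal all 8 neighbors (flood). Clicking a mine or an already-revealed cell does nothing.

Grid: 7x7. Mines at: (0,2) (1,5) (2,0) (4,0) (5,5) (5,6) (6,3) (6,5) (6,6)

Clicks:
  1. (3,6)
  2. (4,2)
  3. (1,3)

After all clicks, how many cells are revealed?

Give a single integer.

Click 1 (3,6) count=0: revealed 26 new [(1,1) (1,2) (1,3) (1,4) (2,1) (2,2) (2,3) (2,4) (2,5) (2,6) (3,1) (3,2) (3,3) (3,4) (3,5) (3,6) (4,1) (4,2) (4,3) (4,4) (4,5) (4,6) (5,1) (5,2) (5,3) (5,4)] -> total=26
Click 2 (4,2) count=0: revealed 0 new [(none)] -> total=26
Click 3 (1,3) count=1: revealed 0 new [(none)] -> total=26

Answer: 26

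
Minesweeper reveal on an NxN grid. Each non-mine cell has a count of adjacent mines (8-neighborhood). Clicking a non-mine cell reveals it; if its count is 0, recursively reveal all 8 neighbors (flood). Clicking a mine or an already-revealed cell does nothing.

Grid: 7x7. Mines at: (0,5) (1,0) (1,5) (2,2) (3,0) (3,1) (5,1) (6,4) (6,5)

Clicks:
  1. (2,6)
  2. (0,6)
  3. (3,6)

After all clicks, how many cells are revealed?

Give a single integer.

Answer: 20

Derivation:
Click 1 (2,6) count=1: revealed 1 new [(2,6)] -> total=1
Click 2 (0,6) count=2: revealed 1 new [(0,6)] -> total=2
Click 3 (3,6) count=0: revealed 18 new [(2,3) (2,4) (2,5) (3,2) (3,3) (3,4) (3,5) (3,6) (4,2) (4,3) (4,4) (4,5) (4,6) (5,2) (5,3) (5,4) (5,5) (5,6)] -> total=20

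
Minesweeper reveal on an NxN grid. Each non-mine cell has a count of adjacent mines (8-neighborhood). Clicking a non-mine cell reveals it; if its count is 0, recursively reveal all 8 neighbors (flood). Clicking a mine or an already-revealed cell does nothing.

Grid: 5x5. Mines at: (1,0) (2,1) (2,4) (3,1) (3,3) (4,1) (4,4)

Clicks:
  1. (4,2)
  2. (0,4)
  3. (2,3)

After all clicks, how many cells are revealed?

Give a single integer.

Answer: 10

Derivation:
Click 1 (4,2) count=3: revealed 1 new [(4,2)] -> total=1
Click 2 (0,4) count=0: revealed 8 new [(0,1) (0,2) (0,3) (0,4) (1,1) (1,2) (1,3) (1,4)] -> total=9
Click 3 (2,3) count=2: revealed 1 new [(2,3)] -> total=10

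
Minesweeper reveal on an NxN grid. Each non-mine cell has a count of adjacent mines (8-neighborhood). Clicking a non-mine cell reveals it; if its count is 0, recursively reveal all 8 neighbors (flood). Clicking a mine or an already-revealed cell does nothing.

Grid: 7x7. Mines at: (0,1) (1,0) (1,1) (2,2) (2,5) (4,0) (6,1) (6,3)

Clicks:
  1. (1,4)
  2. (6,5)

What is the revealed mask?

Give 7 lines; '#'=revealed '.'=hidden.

Answer: .......
....#..
.......
.######
.######
.######
....###

Derivation:
Click 1 (1,4) count=1: revealed 1 new [(1,4)] -> total=1
Click 2 (6,5) count=0: revealed 21 new [(3,1) (3,2) (3,3) (3,4) (3,5) (3,6) (4,1) (4,2) (4,3) (4,4) (4,5) (4,6) (5,1) (5,2) (5,3) (5,4) (5,5) (5,6) (6,4) (6,5) (6,6)] -> total=22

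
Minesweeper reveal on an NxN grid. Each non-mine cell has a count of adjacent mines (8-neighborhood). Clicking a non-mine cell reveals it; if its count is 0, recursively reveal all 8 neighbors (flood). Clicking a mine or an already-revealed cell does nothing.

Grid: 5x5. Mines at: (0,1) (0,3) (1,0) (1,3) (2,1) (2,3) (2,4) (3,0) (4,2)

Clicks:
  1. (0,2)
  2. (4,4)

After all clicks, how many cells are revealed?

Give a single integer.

Click 1 (0,2) count=3: revealed 1 new [(0,2)] -> total=1
Click 2 (4,4) count=0: revealed 4 new [(3,3) (3,4) (4,3) (4,4)] -> total=5

Answer: 5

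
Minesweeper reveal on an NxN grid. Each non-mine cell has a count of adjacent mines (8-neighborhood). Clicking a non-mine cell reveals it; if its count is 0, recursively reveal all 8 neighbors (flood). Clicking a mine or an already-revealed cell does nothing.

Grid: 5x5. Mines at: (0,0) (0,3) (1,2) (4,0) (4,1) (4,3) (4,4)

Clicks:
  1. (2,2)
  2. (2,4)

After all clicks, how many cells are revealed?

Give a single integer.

Answer: 7

Derivation:
Click 1 (2,2) count=1: revealed 1 new [(2,2)] -> total=1
Click 2 (2,4) count=0: revealed 6 new [(1,3) (1,4) (2,3) (2,4) (3,3) (3,4)] -> total=7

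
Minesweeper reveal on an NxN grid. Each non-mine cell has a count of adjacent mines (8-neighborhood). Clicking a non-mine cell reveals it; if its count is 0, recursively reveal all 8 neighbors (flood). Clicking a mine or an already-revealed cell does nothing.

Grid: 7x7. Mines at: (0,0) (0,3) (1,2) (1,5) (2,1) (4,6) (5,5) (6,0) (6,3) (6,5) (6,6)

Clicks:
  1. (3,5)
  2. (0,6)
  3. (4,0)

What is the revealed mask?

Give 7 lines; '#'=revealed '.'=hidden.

Click 1 (3,5) count=1: revealed 1 new [(3,5)] -> total=1
Click 2 (0,6) count=1: revealed 1 new [(0,6)] -> total=2
Click 3 (4,0) count=0: revealed 20 new [(2,2) (2,3) (2,4) (2,5) (3,0) (3,1) (3,2) (3,3) (3,4) (4,0) (4,1) (4,2) (4,3) (4,4) (4,5) (5,0) (5,1) (5,2) (5,3) (5,4)] -> total=22

Answer: ......#
.......
..####.
######.
######.
#####..
.......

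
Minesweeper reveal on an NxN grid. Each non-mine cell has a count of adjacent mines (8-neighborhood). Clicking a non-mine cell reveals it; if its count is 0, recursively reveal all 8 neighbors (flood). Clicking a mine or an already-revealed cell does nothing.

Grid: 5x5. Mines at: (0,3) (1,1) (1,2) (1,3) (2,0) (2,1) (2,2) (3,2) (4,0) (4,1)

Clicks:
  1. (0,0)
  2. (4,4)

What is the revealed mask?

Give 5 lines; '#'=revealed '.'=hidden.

Click 1 (0,0) count=1: revealed 1 new [(0,0)] -> total=1
Click 2 (4,4) count=0: revealed 6 new [(2,3) (2,4) (3,3) (3,4) (4,3) (4,4)] -> total=7

Answer: #....
.....
...##
...##
...##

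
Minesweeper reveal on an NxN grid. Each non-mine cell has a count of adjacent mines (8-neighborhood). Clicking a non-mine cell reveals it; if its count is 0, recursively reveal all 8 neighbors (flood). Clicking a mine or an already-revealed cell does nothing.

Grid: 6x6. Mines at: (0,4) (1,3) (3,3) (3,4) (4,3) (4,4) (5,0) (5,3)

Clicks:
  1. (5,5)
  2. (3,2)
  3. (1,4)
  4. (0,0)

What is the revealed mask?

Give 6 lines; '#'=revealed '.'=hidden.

Click 1 (5,5) count=1: revealed 1 new [(5,5)] -> total=1
Click 2 (3,2) count=2: revealed 1 new [(3,2)] -> total=2
Click 3 (1,4) count=2: revealed 1 new [(1,4)] -> total=3
Click 4 (0,0) count=0: revealed 14 new [(0,0) (0,1) (0,2) (1,0) (1,1) (1,2) (2,0) (2,1) (2,2) (3,0) (3,1) (4,0) (4,1) (4,2)] -> total=17

Answer: ###...
###.#.
###...
###...
###...
.....#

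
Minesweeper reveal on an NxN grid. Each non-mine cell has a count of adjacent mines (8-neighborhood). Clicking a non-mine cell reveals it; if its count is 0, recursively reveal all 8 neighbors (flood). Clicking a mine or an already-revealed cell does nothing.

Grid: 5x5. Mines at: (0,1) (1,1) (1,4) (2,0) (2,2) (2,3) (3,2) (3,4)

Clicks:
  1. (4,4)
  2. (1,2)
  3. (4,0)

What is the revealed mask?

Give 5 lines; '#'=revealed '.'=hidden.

Answer: .....
..#..
.....
##...
##..#

Derivation:
Click 1 (4,4) count=1: revealed 1 new [(4,4)] -> total=1
Click 2 (1,2) count=4: revealed 1 new [(1,2)] -> total=2
Click 3 (4,0) count=0: revealed 4 new [(3,0) (3,1) (4,0) (4,1)] -> total=6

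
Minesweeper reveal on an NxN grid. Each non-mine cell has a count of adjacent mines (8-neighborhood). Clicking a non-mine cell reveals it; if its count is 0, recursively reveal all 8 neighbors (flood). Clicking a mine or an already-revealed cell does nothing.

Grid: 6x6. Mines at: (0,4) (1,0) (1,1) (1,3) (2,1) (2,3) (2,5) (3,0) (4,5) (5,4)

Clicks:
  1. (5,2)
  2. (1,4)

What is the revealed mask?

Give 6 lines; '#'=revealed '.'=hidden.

Click 1 (5,2) count=0: revealed 11 new [(3,1) (3,2) (3,3) (4,0) (4,1) (4,2) (4,3) (5,0) (5,1) (5,2) (5,3)] -> total=11
Click 2 (1,4) count=4: revealed 1 new [(1,4)] -> total=12

Answer: ......
....#.
......
.###..
####..
####..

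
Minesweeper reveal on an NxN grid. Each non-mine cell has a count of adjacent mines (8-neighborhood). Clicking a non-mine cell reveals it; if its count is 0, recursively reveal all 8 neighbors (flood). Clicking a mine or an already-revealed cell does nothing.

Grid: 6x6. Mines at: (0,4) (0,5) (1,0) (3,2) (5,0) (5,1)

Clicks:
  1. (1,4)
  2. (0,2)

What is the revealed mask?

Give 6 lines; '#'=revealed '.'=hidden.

Answer: .###..
.####.
.###..
......
......
......

Derivation:
Click 1 (1,4) count=2: revealed 1 new [(1,4)] -> total=1
Click 2 (0,2) count=0: revealed 9 new [(0,1) (0,2) (0,3) (1,1) (1,2) (1,3) (2,1) (2,2) (2,3)] -> total=10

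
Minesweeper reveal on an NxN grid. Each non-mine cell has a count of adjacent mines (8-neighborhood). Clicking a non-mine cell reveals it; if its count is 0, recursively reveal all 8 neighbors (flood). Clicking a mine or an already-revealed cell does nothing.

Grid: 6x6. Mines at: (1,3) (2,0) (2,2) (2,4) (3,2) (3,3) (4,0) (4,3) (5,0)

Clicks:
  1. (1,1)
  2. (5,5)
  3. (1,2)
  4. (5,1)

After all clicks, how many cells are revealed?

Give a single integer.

Answer: 9

Derivation:
Click 1 (1,1) count=2: revealed 1 new [(1,1)] -> total=1
Click 2 (5,5) count=0: revealed 6 new [(3,4) (3,5) (4,4) (4,5) (5,4) (5,5)] -> total=7
Click 3 (1,2) count=2: revealed 1 new [(1,2)] -> total=8
Click 4 (5,1) count=2: revealed 1 new [(5,1)] -> total=9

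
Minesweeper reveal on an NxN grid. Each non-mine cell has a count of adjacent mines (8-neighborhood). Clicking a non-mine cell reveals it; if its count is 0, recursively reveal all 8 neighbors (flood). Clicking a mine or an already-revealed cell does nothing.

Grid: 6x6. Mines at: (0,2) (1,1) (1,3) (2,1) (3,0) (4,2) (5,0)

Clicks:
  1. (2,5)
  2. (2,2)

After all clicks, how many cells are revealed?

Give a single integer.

Answer: 17

Derivation:
Click 1 (2,5) count=0: revealed 16 new [(0,4) (0,5) (1,4) (1,5) (2,3) (2,4) (2,5) (3,3) (3,4) (3,5) (4,3) (4,4) (4,5) (5,3) (5,4) (5,5)] -> total=16
Click 2 (2,2) count=3: revealed 1 new [(2,2)] -> total=17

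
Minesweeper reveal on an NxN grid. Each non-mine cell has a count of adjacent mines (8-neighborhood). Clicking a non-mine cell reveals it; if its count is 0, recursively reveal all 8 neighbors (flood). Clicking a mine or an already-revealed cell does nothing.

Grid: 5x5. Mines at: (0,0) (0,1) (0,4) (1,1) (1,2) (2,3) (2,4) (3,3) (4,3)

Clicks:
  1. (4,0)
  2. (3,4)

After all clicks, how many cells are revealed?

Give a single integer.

Click 1 (4,0) count=0: revealed 9 new [(2,0) (2,1) (2,2) (3,0) (3,1) (3,2) (4,0) (4,1) (4,2)] -> total=9
Click 2 (3,4) count=4: revealed 1 new [(3,4)] -> total=10

Answer: 10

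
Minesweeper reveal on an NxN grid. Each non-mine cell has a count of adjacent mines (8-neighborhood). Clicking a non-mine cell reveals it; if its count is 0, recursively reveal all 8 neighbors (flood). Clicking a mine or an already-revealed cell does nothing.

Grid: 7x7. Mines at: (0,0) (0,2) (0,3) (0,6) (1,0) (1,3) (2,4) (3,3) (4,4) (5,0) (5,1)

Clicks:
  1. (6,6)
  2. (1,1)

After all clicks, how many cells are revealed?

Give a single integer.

Click 1 (6,6) count=0: revealed 18 new [(1,5) (1,6) (2,5) (2,6) (3,5) (3,6) (4,5) (4,6) (5,2) (5,3) (5,4) (5,5) (5,6) (6,2) (6,3) (6,4) (6,5) (6,6)] -> total=18
Click 2 (1,1) count=3: revealed 1 new [(1,1)] -> total=19

Answer: 19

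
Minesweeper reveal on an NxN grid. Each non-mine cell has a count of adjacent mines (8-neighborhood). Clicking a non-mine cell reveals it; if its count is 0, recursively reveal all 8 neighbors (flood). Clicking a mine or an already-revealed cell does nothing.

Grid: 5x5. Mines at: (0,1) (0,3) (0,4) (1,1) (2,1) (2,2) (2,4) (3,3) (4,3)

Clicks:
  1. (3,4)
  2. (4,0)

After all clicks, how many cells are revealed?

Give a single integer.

Answer: 7

Derivation:
Click 1 (3,4) count=3: revealed 1 new [(3,4)] -> total=1
Click 2 (4,0) count=0: revealed 6 new [(3,0) (3,1) (3,2) (4,0) (4,1) (4,2)] -> total=7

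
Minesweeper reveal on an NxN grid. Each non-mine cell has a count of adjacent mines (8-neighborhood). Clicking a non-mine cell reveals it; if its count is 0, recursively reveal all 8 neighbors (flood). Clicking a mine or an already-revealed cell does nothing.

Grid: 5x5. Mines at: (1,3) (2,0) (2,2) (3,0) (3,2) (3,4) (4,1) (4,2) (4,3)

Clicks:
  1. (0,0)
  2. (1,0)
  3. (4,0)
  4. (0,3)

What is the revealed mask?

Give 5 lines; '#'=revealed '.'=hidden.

Click 1 (0,0) count=0: revealed 6 new [(0,0) (0,1) (0,2) (1,0) (1,1) (1,2)] -> total=6
Click 2 (1,0) count=1: revealed 0 new [(none)] -> total=6
Click 3 (4,0) count=2: revealed 1 new [(4,0)] -> total=7
Click 4 (0,3) count=1: revealed 1 new [(0,3)] -> total=8

Answer: ####.
###..
.....
.....
#....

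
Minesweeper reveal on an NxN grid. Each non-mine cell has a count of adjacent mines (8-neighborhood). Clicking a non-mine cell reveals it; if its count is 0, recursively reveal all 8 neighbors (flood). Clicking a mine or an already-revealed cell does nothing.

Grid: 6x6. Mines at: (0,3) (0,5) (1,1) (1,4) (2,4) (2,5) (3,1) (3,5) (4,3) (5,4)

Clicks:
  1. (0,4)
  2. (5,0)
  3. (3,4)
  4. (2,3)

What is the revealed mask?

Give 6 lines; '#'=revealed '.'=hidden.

Answer: ....#.
......
...#..
....#.
###...
###...

Derivation:
Click 1 (0,4) count=3: revealed 1 new [(0,4)] -> total=1
Click 2 (5,0) count=0: revealed 6 new [(4,0) (4,1) (4,2) (5,0) (5,1) (5,2)] -> total=7
Click 3 (3,4) count=4: revealed 1 new [(3,4)] -> total=8
Click 4 (2,3) count=2: revealed 1 new [(2,3)] -> total=9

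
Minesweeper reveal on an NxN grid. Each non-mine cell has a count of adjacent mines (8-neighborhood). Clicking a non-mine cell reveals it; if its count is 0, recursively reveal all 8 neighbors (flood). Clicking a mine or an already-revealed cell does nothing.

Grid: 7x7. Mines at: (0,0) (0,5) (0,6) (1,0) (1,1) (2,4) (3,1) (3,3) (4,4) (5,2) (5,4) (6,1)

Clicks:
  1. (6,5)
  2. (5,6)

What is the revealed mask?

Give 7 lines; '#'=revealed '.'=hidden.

Click 1 (6,5) count=1: revealed 1 new [(6,5)] -> total=1
Click 2 (5,6) count=0: revealed 11 new [(1,5) (1,6) (2,5) (2,6) (3,5) (3,6) (4,5) (4,6) (5,5) (5,6) (6,6)] -> total=12

Answer: .......
.....##
.....##
.....##
.....##
.....##
.....##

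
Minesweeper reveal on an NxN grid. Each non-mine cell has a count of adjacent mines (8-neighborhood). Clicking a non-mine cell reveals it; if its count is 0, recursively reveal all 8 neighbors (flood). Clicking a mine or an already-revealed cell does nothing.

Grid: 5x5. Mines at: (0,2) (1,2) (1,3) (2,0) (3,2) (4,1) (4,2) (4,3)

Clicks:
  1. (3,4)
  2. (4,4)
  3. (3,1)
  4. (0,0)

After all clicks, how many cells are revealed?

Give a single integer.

Click 1 (3,4) count=1: revealed 1 new [(3,4)] -> total=1
Click 2 (4,4) count=1: revealed 1 new [(4,4)] -> total=2
Click 3 (3,1) count=4: revealed 1 new [(3,1)] -> total=3
Click 4 (0,0) count=0: revealed 4 new [(0,0) (0,1) (1,0) (1,1)] -> total=7

Answer: 7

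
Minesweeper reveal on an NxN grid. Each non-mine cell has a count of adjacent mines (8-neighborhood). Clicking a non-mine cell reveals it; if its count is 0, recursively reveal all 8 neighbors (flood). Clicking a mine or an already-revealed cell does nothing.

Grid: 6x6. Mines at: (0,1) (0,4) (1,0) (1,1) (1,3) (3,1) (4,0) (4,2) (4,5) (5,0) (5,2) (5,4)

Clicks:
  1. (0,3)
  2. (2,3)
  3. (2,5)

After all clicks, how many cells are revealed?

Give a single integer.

Click 1 (0,3) count=2: revealed 1 new [(0,3)] -> total=1
Click 2 (2,3) count=1: revealed 1 new [(2,3)] -> total=2
Click 3 (2,5) count=0: revealed 6 new [(1,4) (1,5) (2,4) (2,5) (3,4) (3,5)] -> total=8

Answer: 8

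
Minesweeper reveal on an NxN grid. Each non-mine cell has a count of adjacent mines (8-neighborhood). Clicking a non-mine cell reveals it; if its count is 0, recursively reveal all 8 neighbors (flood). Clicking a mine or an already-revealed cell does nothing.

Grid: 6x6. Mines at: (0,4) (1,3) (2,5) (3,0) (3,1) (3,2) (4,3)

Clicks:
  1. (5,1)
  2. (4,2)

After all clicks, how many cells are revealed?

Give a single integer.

Answer: 6

Derivation:
Click 1 (5,1) count=0: revealed 6 new [(4,0) (4,1) (4,2) (5,0) (5,1) (5,2)] -> total=6
Click 2 (4,2) count=3: revealed 0 new [(none)] -> total=6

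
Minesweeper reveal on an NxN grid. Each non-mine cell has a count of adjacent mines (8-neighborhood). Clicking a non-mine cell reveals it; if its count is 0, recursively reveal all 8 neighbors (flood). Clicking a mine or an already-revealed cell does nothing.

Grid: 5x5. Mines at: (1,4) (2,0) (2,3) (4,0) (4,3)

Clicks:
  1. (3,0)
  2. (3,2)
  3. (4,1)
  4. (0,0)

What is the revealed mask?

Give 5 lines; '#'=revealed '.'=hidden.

Answer: ####.
####.
.....
#.#..
.#...

Derivation:
Click 1 (3,0) count=2: revealed 1 new [(3,0)] -> total=1
Click 2 (3,2) count=2: revealed 1 new [(3,2)] -> total=2
Click 3 (4,1) count=1: revealed 1 new [(4,1)] -> total=3
Click 4 (0,0) count=0: revealed 8 new [(0,0) (0,1) (0,2) (0,3) (1,0) (1,1) (1,2) (1,3)] -> total=11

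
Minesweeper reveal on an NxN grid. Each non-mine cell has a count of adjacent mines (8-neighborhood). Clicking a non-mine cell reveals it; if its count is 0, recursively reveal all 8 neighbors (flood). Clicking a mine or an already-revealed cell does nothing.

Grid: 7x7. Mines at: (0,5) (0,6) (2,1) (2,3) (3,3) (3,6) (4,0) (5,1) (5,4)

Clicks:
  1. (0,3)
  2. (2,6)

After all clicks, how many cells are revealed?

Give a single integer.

Answer: 11

Derivation:
Click 1 (0,3) count=0: revealed 10 new [(0,0) (0,1) (0,2) (0,3) (0,4) (1,0) (1,1) (1,2) (1,3) (1,4)] -> total=10
Click 2 (2,6) count=1: revealed 1 new [(2,6)] -> total=11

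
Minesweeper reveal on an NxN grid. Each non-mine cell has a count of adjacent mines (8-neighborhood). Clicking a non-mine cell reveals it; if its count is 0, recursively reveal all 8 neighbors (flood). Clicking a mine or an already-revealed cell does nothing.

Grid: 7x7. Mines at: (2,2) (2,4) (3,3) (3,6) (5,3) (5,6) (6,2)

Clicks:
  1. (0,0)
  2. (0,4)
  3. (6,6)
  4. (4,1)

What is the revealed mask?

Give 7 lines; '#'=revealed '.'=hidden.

Click 1 (0,0) count=0: revealed 29 new [(0,0) (0,1) (0,2) (0,3) (0,4) (0,5) (0,6) (1,0) (1,1) (1,2) (1,3) (1,4) (1,5) (1,6) (2,0) (2,1) (2,5) (2,6) (3,0) (3,1) (3,2) (4,0) (4,1) (4,2) (5,0) (5,1) (5,2) (6,0) (6,1)] -> total=29
Click 2 (0,4) count=0: revealed 0 new [(none)] -> total=29
Click 3 (6,6) count=1: revealed 1 new [(6,6)] -> total=30
Click 4 (4,1) count=0: revealed 0 new [(none)] -> total=30

Answer: #######
#######
##...##
###....
###....
###....
##....#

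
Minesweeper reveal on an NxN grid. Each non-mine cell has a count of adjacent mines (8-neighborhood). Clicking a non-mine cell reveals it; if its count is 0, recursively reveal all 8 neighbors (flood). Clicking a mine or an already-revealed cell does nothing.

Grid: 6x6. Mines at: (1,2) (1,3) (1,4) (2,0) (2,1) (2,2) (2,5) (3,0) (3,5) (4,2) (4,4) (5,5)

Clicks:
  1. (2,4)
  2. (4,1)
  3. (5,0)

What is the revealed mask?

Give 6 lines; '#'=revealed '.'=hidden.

Answer: ......
......
....#.
......
##....
##....

Derivation:
Click 1 (2,4) count=4: revealed 1 new [(2,4)] -> total=1
Click 2 (4,1) count=2: revealed 1 new [(4,1)] -> total=2
Click 3 (5,0) count=0: revealed 3 new [(4,0) (5,0) (5,1)] -> total=5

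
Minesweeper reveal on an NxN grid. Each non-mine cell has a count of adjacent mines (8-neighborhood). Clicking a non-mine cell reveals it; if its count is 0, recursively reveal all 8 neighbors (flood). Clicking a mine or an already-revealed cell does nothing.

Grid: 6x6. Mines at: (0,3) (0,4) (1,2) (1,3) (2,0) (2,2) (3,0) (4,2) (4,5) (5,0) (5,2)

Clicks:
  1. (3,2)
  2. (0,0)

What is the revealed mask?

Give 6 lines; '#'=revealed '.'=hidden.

Answer: ##....
##....
......
..#...
......
......

Derivation:
Click 1 (3,2) count=2: revealed 1 new [(3,2)] -> total=1
Click 2 (0,0) count=0: revealed 4 new [(0,0) (0,1) (1,0) (1,1)] -> total=5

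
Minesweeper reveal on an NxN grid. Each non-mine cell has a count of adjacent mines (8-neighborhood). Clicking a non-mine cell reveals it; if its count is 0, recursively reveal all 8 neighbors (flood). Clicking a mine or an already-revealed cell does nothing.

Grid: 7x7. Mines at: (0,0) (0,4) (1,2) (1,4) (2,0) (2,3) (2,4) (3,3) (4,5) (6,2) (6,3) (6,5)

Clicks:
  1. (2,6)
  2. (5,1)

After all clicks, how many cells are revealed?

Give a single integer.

Answer: 9

Derivation:
Click 1 (2,6) count=0: revealed 8 new [(0,5) (0,6) (1,5) (1,6) (2,5) (2,6) (3,5) (3,6)] -> total=8
Click 2 (5,1) count=1: revealed 1 new [(5,1)] -> total=9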